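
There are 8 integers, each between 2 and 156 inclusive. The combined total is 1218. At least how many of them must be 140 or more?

7

Suppose at most 8 − j of them reach 140; then j values are ≤ 139 and the rest ≤ 156.
The total is then ≤ 139·j + 156·(8 − j) = 1248 − 17j. For this to be ≥ 1218 we need j ≤ 1, so at least 8 − 1 = 7 must reach 140.
Exactly 7 works: 7 values at 156 and 1 at 139 total 1231; lower one of the high values by 13 (still ≥ 140) to hit 1218.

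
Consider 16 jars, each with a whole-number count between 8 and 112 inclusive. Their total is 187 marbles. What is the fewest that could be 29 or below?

14

Let j be the number exceeding 29. Then the total is ≥ 30·j + 8·(16 − j) = 128 + 22j.
So 22j ≤ 59 and j ≤ 2; hence at least 16 − 2 = 14 are ≤ 29.
Exactly 14 works: 14 values at 8 and 2 at 30 total 172; raise one of the low values by 15 (still ≤ 29) to hit 187.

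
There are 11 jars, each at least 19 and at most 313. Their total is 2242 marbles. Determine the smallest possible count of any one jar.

19

Minimizing one value means maximizing the remaining 10.
The other 10 can take up 10 × 313 = 3130 ≥ 2242 − 19, so one jar can sit at its floor of 19.
Achievable: one at 19 and the other 10 totalling 2223, which fits since 10 × 19 ≤ 2223 ≤ 10 × 313.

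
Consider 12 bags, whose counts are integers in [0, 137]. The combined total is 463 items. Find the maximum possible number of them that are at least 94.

4

Suppose k of them are at least 94. Those contribute at least 94 each and the other 12 − k at least 0 each.
So the total is at least 94k + 0(12 − k) = 0 + 94k. This must be ≤ 463, giving k ≤ 4.
k = 4 is achieved by 4 values at 94 and 8 at 0, total 376; add 87 to one value (staying below 94) to reach 463.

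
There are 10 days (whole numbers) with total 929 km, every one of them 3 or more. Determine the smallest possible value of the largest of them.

93

If every one of the 10 were at most 92, the total would be at most 10 × 92 = 920 < 929.
Equality holds with 9 values of 93 and 1 value of 92.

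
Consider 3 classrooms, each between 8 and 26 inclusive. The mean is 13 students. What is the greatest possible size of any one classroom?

23

Maximizing one value means minimizing the remaining 2.
The total is 3 × 13 = 39.
The other 2 contribute at least 2 × 8 = 16, leaving at most 39 − 16 = 23.
Since 23 ≤ 26, this is achievable: one at 23 and 2 at 8.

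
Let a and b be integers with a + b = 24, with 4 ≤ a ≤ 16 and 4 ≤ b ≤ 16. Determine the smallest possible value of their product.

128

Since a + b is fixed, pushing one of them to its bound minimizes the product.
At the endpoint a = 8, b = 24 − 8 = 16, so ab = 8 × 16 = 128.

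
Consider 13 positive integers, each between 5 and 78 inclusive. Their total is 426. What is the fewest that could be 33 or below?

1

Each value above 33 is at least 34, contributing at least 34 − 5 = 29 above the floor 5.
The sum exceeds the floor total 65 by 361, so at most ⌊361/29⌋ = 12 exceed 33, and at least 1 are ≤ 33.
Exactly 1 works: 1 value at 5 and 12 at 34 total 413; raise one of the low values by 13 (still ≤ 33) to hit 426.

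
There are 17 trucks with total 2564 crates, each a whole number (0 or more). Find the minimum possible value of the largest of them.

The 17 values sum to 2564, so their maximum is at least ⌈2564/17⌉ = 151.
Taking 3 copies of 150 and 14 copies of 151 gives exactly 2564, so 151 is attained.

151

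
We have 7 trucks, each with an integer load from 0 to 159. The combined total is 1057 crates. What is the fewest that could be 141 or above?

If only k of them are at least 141, the other 7 − k are at most 140, so the total is at most k·159 + (7 − k)·140.
This must reach 1057, so k·159 + (7 − k)·140 ≥ 1057, giving k ≥ 5.
Exactly 5 works: 5 values at 159 and 2 at 140 total 1075; lower one of the high values by 18 (still ≥ 141) to hit 1057.

5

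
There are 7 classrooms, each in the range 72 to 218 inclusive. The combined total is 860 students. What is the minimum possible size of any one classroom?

72

Minimizing one value means maximizing the remaining 6.
The other 6 can take up 6 × 218 = 1308 ≥ 860 − 72, so one classroom can sit at its floor of 72.
Achievable: one at 72 and the other 6 totalling 788, which fits since 6 × 72 ≤ 788 ≤ 6 × 218.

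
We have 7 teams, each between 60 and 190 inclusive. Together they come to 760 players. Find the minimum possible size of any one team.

60

Minimizing one value means maximizing the remaining 6.
The other 6 can take up 6 × 190 = 1140 ≥ 760 − 60, so one team can sit at its floor of 60.
Achievable: one at 60 and the other 6 totalling 700, which fits since 6 × 60 ≤ 700 ≤ 6 × 190.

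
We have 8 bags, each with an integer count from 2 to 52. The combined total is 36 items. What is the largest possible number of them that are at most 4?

Suppose k of them are at most 4. Those contribute at most 4 each and the rest at most 52 each.
So the total is at most 4k + 52(8 − k) = 416 − 48k. This must still be ≥ 36, so k ≤ 7.
k = 7 is achieved by 7 values at 4 and 1 at 52, total 80; lower one of the 52's by 44 (still > 4) to reach 36.

7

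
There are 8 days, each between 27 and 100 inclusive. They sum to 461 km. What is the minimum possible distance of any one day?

27

Minimizing one value means maximizing the remaining 7.
The other 7 can take up 7 × 100 = 700 ≥ 461 − 27, so one day can sit at its floor of 27.
Achievable: one at 27 and the other 7 totalling 434, which fits since 7 × 27 ≤ 434 ≤ 7 × 100.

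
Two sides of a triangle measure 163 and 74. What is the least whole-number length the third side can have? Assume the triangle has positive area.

90

The third side must exceed |163 − 74| = 89.
The smallest integer above 89 is 90.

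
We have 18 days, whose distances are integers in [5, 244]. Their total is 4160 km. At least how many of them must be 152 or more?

If only k of them are at least 152, the other 18 − k are at most 151, so the total is at most k·244 + (18 − k)·151.
This must reach 4160, so k·244 + (18 − k)·151 ≥ 4160, giving k ≥ 16.
Exactly 16 works: 16 values at 244 and 2 at 151 total 4206; lower one of the high values by 46 (still ≥ 152) to hit 4160.

16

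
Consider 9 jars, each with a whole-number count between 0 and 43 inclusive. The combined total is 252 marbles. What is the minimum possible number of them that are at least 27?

2

Each value short of 27 is at most 26, costing at least 43 − 26 = 17 against the maximum total of 387.
We can afford to lose at most 387 − 252 = 135, so at most ⌊135/17⌋ = 7 fall short, and at least 2 are ≥ 27.
Exactly 2 works: 2 values at 43 and 7 at 26 total 268; lower one of the high values by 16 (still ≥ 27) to hit 252.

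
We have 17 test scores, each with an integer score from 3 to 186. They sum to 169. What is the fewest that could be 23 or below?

12

Let j be the number exceeding 23. Then the total is ≥ 24·j + 3·(17 − j) = 51 + 21j.
So 21j ≤ 118 and j ≤ 5; hence at least 17 − 5 = 12 are ≤ 23.
Exactly 12 works: 12 values at 3 and 5 at 24 total 156; raise one of the low values by 13 (still ≤ 23) to hit 169.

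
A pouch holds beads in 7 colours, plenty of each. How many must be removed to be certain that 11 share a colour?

In the worst case you draw 10 of each of the 7 colours: 7 × 10 = 70.
One more forces 11 of some colour, so 70 + 1 = 71.

71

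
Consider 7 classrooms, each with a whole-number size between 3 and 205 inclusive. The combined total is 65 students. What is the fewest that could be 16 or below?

4

Each value above 16 is at least 17, contributing at least 17 − 3 = 14 above the floor 3.
The sum exceeds the floor total 21 by 44, so at most ⌊44/14⌋ = 3 exceed 16, and at least 4 are ≤ 16.
Exactly 4 works: 4 values at 3 and 3 at 17 total 63; raise one of the low values by 2 (still ≤ 16) to hit 65.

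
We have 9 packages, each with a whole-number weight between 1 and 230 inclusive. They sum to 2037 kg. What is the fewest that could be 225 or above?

Each value short of 225 is at most 224, costing at least 230 − 224 = 6 against the maximum total of 2070.
We can afford to lose at most 2070 − 2037 = 33, so at most ⌊33/6⌋ = 5 fall short, and at least 4 are ≥ 225.
Exactly 4 works: 4 values at 230 and 5 at 224 total 2040; lower one of the high values by 3 (still ≥ 225) to hit 2037.

4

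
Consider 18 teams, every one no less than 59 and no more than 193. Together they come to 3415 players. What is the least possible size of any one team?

To make one team as small as possible, make the other 17 as large as possible.
The other 17 contribute at most 17 × 193 = 3281, leaving at least 3415 − 3281 = 134.
Since 134 ≥ 59, this is achievable: one at 134 and 17 at 193.

134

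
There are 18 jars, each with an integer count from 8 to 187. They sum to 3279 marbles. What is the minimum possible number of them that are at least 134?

If only k of them are at least 134, the other 18 − k are at most 133, so the total is at most k·187 + (18 − k)·133.
This must reach 3279, so k·187 + (18 − k)·133 ≥ 3279, giving k ≥ 17.
Exactly 17 works: 17 values at 187 and 1 at 133 total 3312; lower one of the high values by 33 (still ≥ 134) to hit 3279.

17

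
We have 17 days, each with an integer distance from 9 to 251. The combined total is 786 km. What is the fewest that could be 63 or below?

6

Each value above 63 is at least 64, contributing at least 64 − 9 = 55 above the floor 9.
The sum exceeds the floor total 153 by 633, so at most ⌊633/55⌋ = 11 exceed 63, and at least 6 are ≤ 63.
Exactly 6 works: 6 values at 9 and 11 at 64 total 758; raise one of the low values by 28 (still ≤ 63) to hit 786.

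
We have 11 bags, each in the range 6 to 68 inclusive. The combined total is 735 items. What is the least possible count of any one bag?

To make one bag as small as possible, make the other 10 as large as possible.
The other 10 contribute at most 10 × 68 = 680, leaving at least 735 − 680 = 55.
Since 55 ≥ 6, this is achievable: one at 55 and 10 at 68.

55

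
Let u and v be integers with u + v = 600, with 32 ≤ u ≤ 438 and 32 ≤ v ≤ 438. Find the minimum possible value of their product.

uv = u(600 − u) is concave in u, so over [162, 438] it is minimized at an endpoint.
The extreme feasible split is u = 162, v = 438, giving uv = 70956.

70956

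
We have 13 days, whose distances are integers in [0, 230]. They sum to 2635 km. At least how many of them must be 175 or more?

7

If only k of them are at least 175, the other 13 − k are at most 174, so the total is at most k·230 + (13 − k)·174.
This must reach 2635, so k·230 + (13 − k)·174 ≥ 2635, giving k ≥ 7.
Exactly 7 works: 7 values at 230 and 6 at 174 total 2654; lower one of the high values by 19 (still ≥ 175) to hit 2635.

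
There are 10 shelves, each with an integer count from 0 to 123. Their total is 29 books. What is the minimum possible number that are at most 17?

If only k of them are at most 17, the other 10 − k are at least 18, so the total is at least (10 − k)·18 + k·0.
This is ≤ 29, so (10 − k)·18 + 0k ≤ 29, which gives k ≥ 9.
Exactly 9 works: 9 values at 0 and 1 at 18 total 18; raise one of the low values by 11 (still ≤ 17) to hit 29.

9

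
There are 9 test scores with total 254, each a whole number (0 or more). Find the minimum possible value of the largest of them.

The 9 values sum to 254, so their maximum is at least ⌈254/9⌉ = 29.
Equality holds with 2 values of 29 and 7 values of 28.

29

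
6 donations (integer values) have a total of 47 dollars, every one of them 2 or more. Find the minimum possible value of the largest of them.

8

The 6 values sum to 47, so their maximum is at least ⌈47/6⌉ = 8.
Achievable: 5 of them at 8 and 1 at 7 total 47.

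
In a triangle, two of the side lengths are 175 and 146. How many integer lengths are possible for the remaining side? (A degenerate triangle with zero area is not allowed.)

291

The triangle inequality gives |175 − 146| < c < 175 + 146, i.e. 29 < c < 321.
So c can be any integer from 30 to 320: 291 values.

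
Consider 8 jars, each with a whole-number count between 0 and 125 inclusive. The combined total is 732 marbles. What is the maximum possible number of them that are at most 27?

Each value at 27 or below falls at least 125 − 27 = 98 short of the ceiling 125.
The ceiling total is 8 × 125 = 1000, and we need 732, so at most ⌊(1000 − 732)/98⌋ = 2 can be that low.
k = 2 is achieved by 2 values at 27 and 6 at 125, total 804; lower one of the 125's by 72 (still > 27) to reach 732.

2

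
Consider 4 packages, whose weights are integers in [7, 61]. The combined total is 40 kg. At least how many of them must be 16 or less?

3

If only k of them are at most 16, the other 4 − k are at least 17, so the total is at least (4 − k)·17 + k·7.
This is ≤ 40, so (4 − k)·17 + 7k ≤ 40, which gives k ≥ 3.
Exactly 3 works: 3 values at 7 and 1 at 17 total 38; raise one of the low values by 2 (still ≤ 16) to hit 40.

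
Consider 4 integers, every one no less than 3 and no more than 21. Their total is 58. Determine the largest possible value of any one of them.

To make one integer as large as possible, make the other 3 as small as possible.
The other 3 contribute at least 3 × 3 = 9, leaving at most 58 − 9 = 49.
But each integer is capped at 21, so the maximum is 21.
Achievable: one at 21 and the other 3 totalling 37, which fits since 3 × 3 ≤ 37 ≤ 3 × 21.

21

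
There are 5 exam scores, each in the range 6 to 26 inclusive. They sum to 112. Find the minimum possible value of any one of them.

To make one score as small as possible, make the other 4 as large as possible.
The other 4 contribute at most 4 × 26 = 104, leaving at least 112 − 104 = 8.
Since 8 ≥ 6, this is achievable: one at 8 and 4 at 26.

8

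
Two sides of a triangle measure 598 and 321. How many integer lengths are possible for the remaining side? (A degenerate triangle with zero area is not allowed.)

641

The triangle inequality gives |598 − 321| < c < 598 + 321, i.e. 277 < c < 919.
So c can be any integer from 278 to 918: 641 values.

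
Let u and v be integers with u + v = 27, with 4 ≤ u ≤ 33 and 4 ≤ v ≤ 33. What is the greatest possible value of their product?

uv = u(27 − u) is maximized when u is as near 27/2 as the bounds allow.
Taking u = 13 and v = 14 (both in [4, 33]) gives uv = 182.

182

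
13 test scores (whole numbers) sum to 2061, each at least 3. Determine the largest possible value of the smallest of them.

158

The 13 values sum to 2061, so their minimum is at most ⌊2061/13⌋ = 158.
Equality holds with 6 values of 158 and 7 values of 159.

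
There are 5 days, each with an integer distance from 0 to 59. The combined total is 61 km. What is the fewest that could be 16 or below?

If only k of them are at most 16, the other 5 − k are at least 17, so the total is at least (5 − k)·17 + k·0.
This is ≤ 61, so (5 − k)·17 + 0k ≤ 61, which gives k ≥ 2.
Exactly 2 works: 2 values at 0 and 3 at 17 total 51; raise one of the low values by 10 (still ≤ 16) to hit 61.

2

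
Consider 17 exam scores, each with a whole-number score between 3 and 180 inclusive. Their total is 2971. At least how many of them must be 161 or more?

13

Each value short of 161 is at most 160, costing at least 180 − 160 = 20 against the maximum total of 3060.
We can afford to lose at most 3060 − 2971 = 89, so at most ⌊89/20⌋ = 4 fall short, and at least 13 are ≥ 161.
Exactly 13 works: 13 values at 180 and 4 at 160 total 2980; lower one of the high values by 9 (still ≥ 161) to hit 2971.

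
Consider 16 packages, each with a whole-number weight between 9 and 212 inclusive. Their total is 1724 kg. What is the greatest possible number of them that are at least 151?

11

Suppose k of them are at least 151. Those contribute at least 151 each and the other 16 − k at least 9 each.
So the total is at least 151k + 9(16 − k) = 144 + 142k. This must be ≤ 1724, giving k ≤ 11.
k = 11 is achieved by 11 values at 151 and 5 at 9, total 1706; add 18 to one value (staying below 151) to reach 1724.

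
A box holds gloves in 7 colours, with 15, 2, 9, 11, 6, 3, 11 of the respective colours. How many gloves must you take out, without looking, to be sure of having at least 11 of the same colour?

In the worst case you take as many as possible of each colour without reaching 11: 10 + 2 + 9 + 10 + 6 + 3 + 10 = 50.
The next one must give 11 of some colour, so 50 + 1 = 51.

51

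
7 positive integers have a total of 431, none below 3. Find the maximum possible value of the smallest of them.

The 7 values sum to 431, so their minimum is at most ⌊431/7⌋ = 61.
Achievable: 3 of them at 61 and 4 at 62 total 431.

61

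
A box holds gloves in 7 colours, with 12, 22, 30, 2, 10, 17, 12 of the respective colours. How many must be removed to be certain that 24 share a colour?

In the worst case you take as many as possible of each colour without reaching 24: 12 + 22 + 23 + 2 + 10 + 17 + 12 = 98.
The next one must give 24 of some colour, so 98 + 1 = 99.

99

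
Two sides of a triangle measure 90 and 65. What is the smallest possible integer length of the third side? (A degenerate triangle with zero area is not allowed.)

The third side must exceed |90 − 65| = 25.
The smallest integer above 25 is 26.

26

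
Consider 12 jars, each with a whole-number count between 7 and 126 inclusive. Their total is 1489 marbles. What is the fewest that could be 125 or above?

If only k of them are at least 125, the other 12 − k are at most 124, so the total is at most k·126 + (12 − k)·124.
This must reach 1489, so k·126 + (12 − k)·124 ≥ 1489, giving k ≥ 1.
Exactly 1 works: 1 value at 126 and 11 at 124 total 1490; lower one of the high values by 1 (still ≥ 125) to hit 1489.

1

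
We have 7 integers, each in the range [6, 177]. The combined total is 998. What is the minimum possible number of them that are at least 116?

If only k of them are at least 116, the other 7 − k are at most 115, so the total is at most k·177 + (7 − k)·115.
This must reach 998, so k·177 + (7 − k)·115 ≥ 998, giving k ≥ 4.
Exactly 4 works: 4 values at 177 and 3 at 115 total 1053; lower one of the high values by 55 (still ≥ 116) to hit 998.

4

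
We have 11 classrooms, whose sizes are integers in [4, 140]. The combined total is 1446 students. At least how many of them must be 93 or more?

Each value short of 93 is at most 92, costing at least 140 − 92 = 48 against the maximum total of 1540.
We can afford to lose at most 1540 − 1446 = 94, so at most ⌊94/48⌋ = 1 fall short, and at least 10 are ≥ 93.
Exactly 10 works: 10 values at 140 and 1 at 92 total 1492; lower one of the high values by 46 (still ≥ 93) to hit 1446.

10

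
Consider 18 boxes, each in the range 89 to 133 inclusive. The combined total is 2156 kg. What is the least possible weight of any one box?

89

To make one box as small as possible, make the other 17 as large as possible.
The other 17 can take up 17 × 133 = 2261 ≥ 2156 − 89, so one box can sit at its floor of 89.
Achievable: one at 89 and the other 17 totalling 2067, which fits since 17 × 89 ≤ 2067 ≤ 17 × 133.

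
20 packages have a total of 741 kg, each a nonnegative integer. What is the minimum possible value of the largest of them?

The average is 741/20 > 37, so not all 20 can be 37 or less; the largest is ≥ 38.
Equality holds with 1 value of 38 and 19 values of 37.

38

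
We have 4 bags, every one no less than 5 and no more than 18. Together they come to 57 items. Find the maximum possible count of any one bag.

18

To make one bag as large as possible, make the other 3 as small as possible.
The other 3 contribute at least 3 × 5 = 15, leaving at most 57 − 15 = 42.
But each bag is capped at 18, so the maximum is 18.
Achievable: one at 18 and the other 3 totalling 39, which fits since 3 × 5 ≤ 39 ≤ 3 × 18.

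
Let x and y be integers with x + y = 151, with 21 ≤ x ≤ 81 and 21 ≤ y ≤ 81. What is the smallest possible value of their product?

Since x + y is fixed, pushing one of them to its bound minimizes the product.
The extreme feasible split is x = 70, y = 81, giving xy = 5670.

5670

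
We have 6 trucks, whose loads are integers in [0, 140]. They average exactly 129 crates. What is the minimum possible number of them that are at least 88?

The total is 6 × 129 = 774.
Each value short of 88 is at most 87, costing at least 140 − 87 = 53 against the maximum total of 840.
We can afford to lose at most 840 − 774 = 66, so at most ⌊66/53⌋ = 1 fall short, and at least 5 are ≥ 88.
Exactly 5 works: 5 values at 140 and 1 at 87 total 787; lower one of the high values by 13 (still ≥ 88) to hit 774.

5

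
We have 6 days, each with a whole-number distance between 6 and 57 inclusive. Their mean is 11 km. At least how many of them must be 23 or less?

5

The total is 6 × 11 = 66.
Let j be the number exceeding 23. Then the total is ≥ 24·j + 6·(6 − j) = 36 + 18j.
So 18j ≤ 30 and j ≤ 1; hence at least 6 − 1 = 5 are ≤ 23.
Exactly 5 works: 5 values at 6 and 1 at 24 total 54; raise one of the low values by 12 (still ≤ 23) to hit 66.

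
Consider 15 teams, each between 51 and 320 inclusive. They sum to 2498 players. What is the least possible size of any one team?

51

Minimizing one value means maximizing the remaining 14.
The other 14 can take up 14 × 320 = 4480 ≥ 2498 − 51, so one team can sit at its floor of 51.
Achievable: one at 51 and the other 14 totalling 2447, which fits since 14 × 51 ≤ 2447 ≤ 14 × 320.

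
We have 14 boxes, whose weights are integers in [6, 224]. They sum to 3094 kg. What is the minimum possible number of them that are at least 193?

Suppose at most 14 − j of them reach 193; then j values are ≤ 192 and the rest ≤ 224.
The total is then ≤ 192·j + 224·(14 − j) = 3136 − 32j. For this to be ≥ 3094 we need j ≤ 1, so at least 14 − 1 = 13 must reach 193.
Exactly 13 works: 13 values at 224 and 1 at 192 total 3104; lower one of the high values by 10 (still ≥ 193) to hit 3094.

13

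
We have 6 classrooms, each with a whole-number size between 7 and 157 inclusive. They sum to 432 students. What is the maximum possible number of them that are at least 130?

3

If k of the values are ≥ 130, the total is ≥ 130k + 7(6 − k).
Setting 130k + 7(6 − k) ≤ 432 gives 123k ≤ 390, so k ≤ 3.
k = 3 is achieved by 3 values at 130 and 3 at 7, total 411; add 21 to one value (staying below 130) to reach 432.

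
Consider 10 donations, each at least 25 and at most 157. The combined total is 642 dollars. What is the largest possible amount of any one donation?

157

Maximizing one value means minimizing the remaining 9.
The other 9 contribute at least 9 × 25 = 225, leaving at most 642 − 225 = 417.
But each donation is capped at 157, so the maximum is 157.
Achievable: one at 157 and the other 9 totalling 485, which fits since 9 × 25 ≤ 485 ≤ 9 × 157.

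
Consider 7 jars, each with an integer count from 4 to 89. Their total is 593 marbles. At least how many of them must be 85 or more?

1

If only k of them are at least 85, the other 7 − k are at most 84, so the total is at most k·89 + (7 − k)·84.
This must reach 593, so k·89 + (7 − k)·84 ≥ 593, giving k ≥ 1.
Exactly 1 works: 1 value at 89 and 6 at 84 total 593.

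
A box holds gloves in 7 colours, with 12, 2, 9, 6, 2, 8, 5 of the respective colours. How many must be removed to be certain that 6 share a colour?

30

In the worst case you take as many as possible of each colour without reaching 6: 5 + 2 + 5 + 5 + 2 + 5 + 5 = 29.
The next one must give 6 of some colour, so 29 + 1 = 30.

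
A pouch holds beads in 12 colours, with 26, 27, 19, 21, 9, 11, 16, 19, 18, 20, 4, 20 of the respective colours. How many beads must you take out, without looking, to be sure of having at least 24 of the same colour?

In the worst case you take as many as possible of each colour without reaching 24: 23 + 23 + 19 + 21 + 9 + 11 + 16 + 19 + 18 + 20 + 4 + 20 = 203.
The next one must give 24 of some colour, so 203 + 1 = 204.

204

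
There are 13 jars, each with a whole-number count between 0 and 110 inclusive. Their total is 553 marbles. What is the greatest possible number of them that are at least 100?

If k of the values are ≥ 100, the total is ≥ 100k + 0(13 − k).
Setting 100k + 0(13 − k) ≤ 553 gives 100k ≤ 553, so k ≤ 5.
k = 5 is achieved by 5 values at 100 and 8 at 0, total 500; add 53 to one value (staying below 100) to reach 553.

5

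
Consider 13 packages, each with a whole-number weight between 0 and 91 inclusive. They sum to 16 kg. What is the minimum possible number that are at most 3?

9

Let j be the number exceeding 3. Then the total is ≥ 4·j + 0·(13 − j) = 0 + 4j.
So 4j ≤ 16 and j ≤ 4; hence at least 13 − 4 = 9 are ≤ 3.
Exactly 9 works: 9 values at 0 and 4 at 4 total 16.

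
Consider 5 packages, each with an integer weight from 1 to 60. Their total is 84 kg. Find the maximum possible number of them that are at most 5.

Suppose k of them are at most 5. Those contribute at most 5 each and the rest at most 60 each.
So the total is at most 5k + 60(5 − k) = 300 − 55k. This must still be ≥ 84, so k ≤ 3.
k = 3 is achieved by 3 values at 5 and 2 at 60, total 135; lower one of the 60's by 51 (still > 5) to reach 84.

3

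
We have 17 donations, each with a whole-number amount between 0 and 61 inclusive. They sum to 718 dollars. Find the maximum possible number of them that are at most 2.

5

Suppose k of them are at most 2. Those contribute at most 2 each and the rest at most 61 each.
So the total is at most 2k + 61(17 − k) = 1037 − 59k. This must still be ≥ 718, so k ≤ 5.
k = 5 is achieved by 5 values at 2 and 12 at 61, total 742; lower one of the 61's by 24 (still > 2) to reach 718.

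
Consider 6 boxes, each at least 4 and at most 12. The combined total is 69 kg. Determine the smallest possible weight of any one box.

To make one box as small as possible, make the other 5 as large as possible.
The other 5 contribute at most 5 × 12 = 60, leaving at least 69 − 60 = 9.
Since 9 ≥ 4, this is achievable: one at 9 and 5 at 12.

9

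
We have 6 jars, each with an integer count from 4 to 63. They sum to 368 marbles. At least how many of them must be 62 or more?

1

Suppose at most 6 − j of them reach 62; then j values are ≤ 61 and the rest ≤ 63.
The total is then ≤ 61·j + 63·(6 − j) = 378 − 2j. For this to be ≥ 368 we need j ≤ 5, so at least 6 − 5 = 1 must reach 62.
Exactly 1 works: 1 value at 63 and 5 at 61 total 368.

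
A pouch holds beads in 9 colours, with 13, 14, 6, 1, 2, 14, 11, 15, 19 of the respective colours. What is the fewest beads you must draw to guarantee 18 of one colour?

In the worst case you take as many as possible of each colour without reaching 18: 13 + 14 + 6 + 1 + 2 + 14 + 11 + 15 + 17 = 93.
The next one must give 18 of some colour, so 93 + 1 = 94.

94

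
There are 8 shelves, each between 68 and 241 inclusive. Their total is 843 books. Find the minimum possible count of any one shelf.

Minimizing one value means maximizing the remaining 7.
The other 7 can take up 7 × 241 = 1687 ≥ 843 − 68, so one shelf can sit at its floor of 68.
Achievable: one at 68 and the other 7 totalling 775, which fits since 7 × 68 ≤ 775 ≤ 7 × 241.

68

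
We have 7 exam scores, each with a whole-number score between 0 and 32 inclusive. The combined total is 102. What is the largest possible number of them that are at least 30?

If k of the values are ≥ 30, the total is ≥ 30k + 0(7 − k).
Setting 30k + 0(7 − k) ≤ 102 gives 30k ≤ 102, so k ≤ 3.
k = 3 is achieved by 3 values at 30 and 4 at 0, total 90; add 12 to one value (staying below 30) to reach 102.

3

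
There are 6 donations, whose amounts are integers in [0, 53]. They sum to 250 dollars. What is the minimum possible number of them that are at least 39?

If only k of them are at least 39, the other 6 − k are at most 38, so the total is at most k·53 + (6 − k)·38.
This must reach 250, so k·53 + (6 − k)·38 ≥ 250, giving k ≥ 2.
Exactly 2 works: 2 values at 53 and 4 at 38 total 258; lower one of the high values by 8 (still ≥ 39) to hit 250.

2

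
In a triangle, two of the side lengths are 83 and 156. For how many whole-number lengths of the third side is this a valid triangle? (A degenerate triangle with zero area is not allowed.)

165

The triangle inequality gives |83 − 156| < c < 83 + 156, i.e. 73 < c < 239.
So c can be any integer from 74 to 238: 165 values.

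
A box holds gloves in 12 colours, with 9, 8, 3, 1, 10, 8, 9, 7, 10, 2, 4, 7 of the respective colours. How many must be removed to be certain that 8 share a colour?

67

In the worst case you take as many as possible of each colour without reaching 8: 7 + 7 + 3 + 1 + 7 + 7 + 7 + 7 + 7 + 2 + 4 + 7 = 66.
The next one must give 8 of some colour, so 66 + 1 = 67.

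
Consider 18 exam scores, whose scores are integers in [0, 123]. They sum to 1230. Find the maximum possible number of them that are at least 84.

With k values at 84 or above and the rest at least 0, the sum is at least 0 + 84k.
Since the sum is 1230, we need 84k ≤ 1230, i.e. k ≤ 14.
k = 14 is achieved by 14 values at 84 and 4 at 0, total 1176; add 54 to one value (staying below 84) to reach 1230.

14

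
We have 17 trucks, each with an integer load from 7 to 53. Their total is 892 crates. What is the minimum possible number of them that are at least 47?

16

If only k of them are at least 47, the other 17 − k are at most 46, so the total is at most k·53 + (17 − k)·46.
This must reach 892, so k·53 + (17 − k)·46 ≥ 892, giving k ≥ 16.
Exactly 16 works: 16 values at 53 and 1 at 46 total 894; lower one of the high values by 2 (still ≥ 47) to hit 892.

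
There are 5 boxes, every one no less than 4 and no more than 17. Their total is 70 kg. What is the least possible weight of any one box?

4

Minimizing one value means maximizing the remaining 4.
The other 4 can take up 4 × 17 = 68 ≥ 70 − 4, so one box can sit at its floor of 4.
Achievable: one at 4 and the other 4 totalling 66, which fits since 4 × 4 ≤ 66 ≤ 4 × 17.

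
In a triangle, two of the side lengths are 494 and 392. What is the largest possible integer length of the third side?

885

The third side must be less than 494 + 392 = 886.
The largest integer below 886 is 885.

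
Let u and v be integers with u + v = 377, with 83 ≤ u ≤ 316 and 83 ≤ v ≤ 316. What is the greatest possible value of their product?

35532

With u + v fixed, uv peaks when the two are closest together.
Taking u = 188 and v = 189 (both in [83, 316]) gives uv = 35532.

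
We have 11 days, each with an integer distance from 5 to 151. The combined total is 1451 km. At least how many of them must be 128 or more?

3

Suppose at most 11 − j of them reach 128; then j values are ≤ 127 and the rest ≤ 151.
The total is then ≤ 127·j + 151·(11 − j) = 1661 − 24j. For this to be ≥ 1451 we need j ≤ 8, so at least 11 − 8 = 3 must reach 128.
Exactly 3 works: 3 values at 151 and 8 at 127 total 1469; lower one of the high values by 18 (still ≥ 128) to hit 1451.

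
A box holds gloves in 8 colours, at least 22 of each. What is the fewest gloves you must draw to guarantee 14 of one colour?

105

In the worst case you draw 13 of each of the 8 colours: 8 × 13 = 104.
One more forces 14 of some colour, so 104 + 1 = 105.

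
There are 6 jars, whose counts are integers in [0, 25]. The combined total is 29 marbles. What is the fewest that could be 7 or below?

Let j be the number exceeding 7. Then the total is ≥ 8·j + 0·(6 − j) = 0 + 8j.
So 8j ≤ 29 and j ≤ 3; hence at least 6 − 3 = 3 are ≤ 7.
Exactly 3 works: 3 values at 0 and 3 at 8 total 24; raise one of the low values by 5 (still ≤ 7) to hit 29.

3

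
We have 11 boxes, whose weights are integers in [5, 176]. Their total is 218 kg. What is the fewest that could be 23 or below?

3

If only k of them are at most 23, the other 11 − k are at least 24, so the total is at least (11 − k)·24 + k·5.
This is ≤ 218, so (11 − k)·24 + 5k ≤ 218, which gives k ≥ 3.
Exactly 3 works: 3 values at 5 and 8 at 24 total 207; raise one of the low values by 11 (still ≤ 23) to hit 218.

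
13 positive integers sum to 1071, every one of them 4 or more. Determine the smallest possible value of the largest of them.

Some value must be at least ⌈1071/13⌉ = 83, since 13 × 82 = 1066 < 1071.
Equality holds with 5 values of 83 and 8 values of 82.

83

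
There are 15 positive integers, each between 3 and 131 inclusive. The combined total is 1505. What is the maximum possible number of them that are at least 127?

11

With k values at 127 or above and the rest at least 3, the sum is at least 45 + 124k.
Since the sum is 1505, we need 124k ≤ 1460, i.e. k ≤ 11.
k = 11 is achieved by 11 values at 127 and 4 at 3, total 1409; add 96 to one value (staying below 127) to reach 1505.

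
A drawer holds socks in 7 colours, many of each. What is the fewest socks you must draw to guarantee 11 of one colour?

In the worst case you draw 10 of each of the 7 colours: 7 × 10 = 70.
One more forces 11 of some colour, so 70 + 1 = 71.

71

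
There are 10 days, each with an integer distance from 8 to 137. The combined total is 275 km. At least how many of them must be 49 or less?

Let j be the number exceeding 49. Then the total is ≥ 50·j + 8·(10 − j) = 80 + 42j.
So 42j ≤ 195 and j ≤ 4; hence at least 10 − 4 = 6 are ≤ 49.
Exactly 6 works: 6 values at 8 and 4 at 50 total 248; raise one of the low values by 27 (still ≤ 49) to hit 275.

6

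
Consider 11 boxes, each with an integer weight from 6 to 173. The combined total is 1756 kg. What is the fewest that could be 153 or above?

4

Each value short of 153 is at most 152, costing at least 173 − 152 = 21 against the maximum total of 1903.
We can afford to lose at most 1903 − 1756 = 147, so at most ⌊147/21⌋ = 7 fall short, and at least 4 are ≥ 153.
Exactly 4 works: 4 values at 173 and 7 at 152 total 1756.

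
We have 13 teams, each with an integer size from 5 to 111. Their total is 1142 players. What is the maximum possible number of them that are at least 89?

If k of the values are ≥ 89, the total is ≥ 89k + 5(13 − k).
Setting 89k + 5(13 − k) ≤ 1142 gives 84k ≤ 1077, so k ≤ 12.
k = 12 is achieved by 12 values at 89 and 1 at 5, total 1073; add 69 to one value (staying below 89) to reach 1142.

12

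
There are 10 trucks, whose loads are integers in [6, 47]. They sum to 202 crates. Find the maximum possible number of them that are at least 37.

4

If k of the values are ≥ 37, the total is ≥ 37k + 6(10 − k).
Setting 37k + 6(10 − k) ≤ 202 gives 31k ≤ 142, so k ≤ 4.
k = 4 is achieved by 4 values at 37 and 6 at 6, total 184; add 18 to one value (staying below 37) to reach 202.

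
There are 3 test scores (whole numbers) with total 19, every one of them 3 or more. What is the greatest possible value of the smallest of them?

If every one of the 3 were at least 7, the total would be at least 3 × 7 = 21 > 19.
Achievable: 2 of them at 6 and 1 at 7 total 19.

6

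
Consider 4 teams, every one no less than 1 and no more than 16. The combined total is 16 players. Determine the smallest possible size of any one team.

To make one team as small as possible, make the other 3 as large as possible.
The other 3 can take up 3 × 16 = 48 ≥ 16 − 1, so one team can sit at its floor of 1.
Achievable: one at 1 and the other 3 totalling 15, which fits since 3 × 1 ≤ 15 ≤ 3 × 16.

1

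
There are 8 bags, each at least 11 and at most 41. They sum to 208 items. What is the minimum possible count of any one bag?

Minimizing one value means maximizing the remaining 7.
The other 7 can take up 7 × 41 = 287 ≥ 208 − 11, so one bag can sit at its floor of 11.
Achievable: one at 11 and the other 7 totalling 197, which fits since 7 × 11 ≤ 197 ≤ 7 × 41.

11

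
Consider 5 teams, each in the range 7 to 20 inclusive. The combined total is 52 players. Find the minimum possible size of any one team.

7

To make one team as small as possible, make the other 4 as large as possible.
The other 4 can take up 4 × 20 = 80 ≥ 52 − 7, so one team can sit at its floor of 7.
Achievable: one at 7 and the other 4 totalling 45, which fits since 4 × 7 ≤ 45 ≤ 4 × 20.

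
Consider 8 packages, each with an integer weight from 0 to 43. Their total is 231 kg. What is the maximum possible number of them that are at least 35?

With k values at 35 or above and the rest at least 0, the sum is at least 0 + 35k.
Since the sum is 231, we need 35k ≤ 231, i.e. k ≤ 6.
k = 6 is achieved by 6 values at 35 and 2 at 0, total 210; add 21 to one value (staying below 35) to reach 231.

6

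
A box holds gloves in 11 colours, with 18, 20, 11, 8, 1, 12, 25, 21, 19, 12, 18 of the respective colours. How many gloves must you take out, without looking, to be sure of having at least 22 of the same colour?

In the worst case you take as many as possible of each colour without reaching 22: 18 + 20 + 11 + 8 + 1 + 12 + 21 + 21 + 19 + 12 + 18 = 161.
The next one must give 22 of some colour, so 161 + 1 = 162.

162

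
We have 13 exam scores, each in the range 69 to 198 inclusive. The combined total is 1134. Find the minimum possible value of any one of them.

69

Minimizing one value means maximizing the remaining 12.
The other 12 can take up 12 × 198 = 2376 ≥ 1134 − 69, so one score can sit at its floor of 69.
Achievable: one at 69 and the other 12 totalling 1065, which fits since 12 × 69 ≤ 1065 ≤ 12 × 198.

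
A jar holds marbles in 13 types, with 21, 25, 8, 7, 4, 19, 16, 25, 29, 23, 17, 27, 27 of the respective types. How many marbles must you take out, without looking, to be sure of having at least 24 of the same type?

In the worst case you take as many as possible of each type without reaching 24: 21 + 23 + 8 + 7 + 4 + 19 + 16 + 23 + 23 + 23 + 17 + 23 + 23 = 230.
The next one must give 24 of some type, so 230 + 1 = 231.

231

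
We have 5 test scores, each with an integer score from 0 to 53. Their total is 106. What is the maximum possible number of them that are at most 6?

3

Each value at 6 or below falls at least 53 − 6 = 47 short of the ceiling 53.
The ceiling total is 5 × 53 = 265, and we need 106, so at most ⌊(265 − 106)/47⌋ = 3 can be that low.
k = 3 is achieved by 3 values at 6 and 2 at 53, total 124; lower one of the 53's by 18 (still > 6) to reach 106.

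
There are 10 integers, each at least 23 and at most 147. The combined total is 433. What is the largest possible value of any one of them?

147

Maximizing one value means minimizing the remaining 9.
The other 9 contribute at least 9 × 23 = 207, leaving at most 433 − 207 = 226.
But each integer is capped at 147, so the maximum is 147.
Achievable: one at 147 and the other 9 totalling 286, which fits since 9 × 23 ≤ 286 ≤ 9 × 147.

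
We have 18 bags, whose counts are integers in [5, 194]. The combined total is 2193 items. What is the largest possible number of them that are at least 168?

With k values at 168 or above and the rest at least 5, the sum is at least 90 + 163k.
Since the sum is 2193, we need 163k ≤ 2103, i.e. k ≤ 12.
k = 12 is achieved by 12 values at 168 and 6 at 5, total 2046; add 147 to one value (staying below 168) to reach 2193.

12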